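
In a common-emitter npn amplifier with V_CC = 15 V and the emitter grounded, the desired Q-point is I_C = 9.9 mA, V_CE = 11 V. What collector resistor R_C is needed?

Collector loop: V_CC = I_C·R_C + V_CE.
R_C = (V_CC − V_CE)/I_C = (15 − 11)/9.9 = 0.404 kΩ.

R_C ≈ 0.4 kΩ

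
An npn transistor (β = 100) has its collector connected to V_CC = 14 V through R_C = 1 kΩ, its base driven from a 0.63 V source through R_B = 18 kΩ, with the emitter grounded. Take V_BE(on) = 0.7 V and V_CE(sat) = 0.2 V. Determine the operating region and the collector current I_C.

V_BB = 0.63 V ≤ V_BE(on) = 0.7 V, so the base-emitter junction is not forward biased.
The transistor is in cutoff: I_B = I_C = 0.

cutoff; I_C ≈ 0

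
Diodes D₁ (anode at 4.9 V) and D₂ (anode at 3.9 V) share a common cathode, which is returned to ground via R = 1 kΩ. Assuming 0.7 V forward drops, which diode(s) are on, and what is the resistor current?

Only D₁ conducts; I_R ≈ 4.2 mA

Assume both conduct. Then node N would need to be at both 4.9−0.7 = 4.2 V and 3.9−0.7 = 3.2 V, which is impossible.
Assume only D₁ conducts: V_N = 4.9 − 0.7 = 4.2 V, so I_R = 4.2/1 = 4.2 mA.
Check D₂: its anode-to-cathode voltage is 3.9 − 4.2 = -0.3 V < 0.7 V, so it is off. The assumption is consistent.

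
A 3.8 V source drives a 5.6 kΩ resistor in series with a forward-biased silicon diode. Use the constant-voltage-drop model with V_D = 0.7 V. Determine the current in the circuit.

I ≈ 0.55 mA

KVL around the loop: 3.8 = V_D + I·R = 0.7 + I × 5.6 kΩ.
So I = (3.8 − 0.7) / 5.6 kΩ = 3.1 / 5.6 = 0.554 mA.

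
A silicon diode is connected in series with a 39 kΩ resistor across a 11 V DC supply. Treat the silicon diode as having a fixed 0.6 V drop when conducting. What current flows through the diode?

I ≈ 0.27 mA

KVL around the loop: 11 = V_D + I·R = 0.6 + I × 39 kΩ.
So I = (11 − 0.6) / 39 kΩ = 10.4 / 39 = 0.267 mA.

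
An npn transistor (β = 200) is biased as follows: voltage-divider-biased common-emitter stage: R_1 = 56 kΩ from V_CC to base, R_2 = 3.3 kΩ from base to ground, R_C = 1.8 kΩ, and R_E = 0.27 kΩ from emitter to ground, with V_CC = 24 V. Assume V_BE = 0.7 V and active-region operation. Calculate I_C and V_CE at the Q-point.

Thevenize the base divider: V_Th = V_CC·R_2/(R_1+R_2) = 24×3.3/59.3 = 1.34 V, R_Th = R_1‖R_2 = 3.12 kΩ.
Base-emitter loop: V_Th = I_B·R_Th + V_BE + (β+1)I_B·R_E, so I_B = (1.34 − 0.7) / (3.12 + 201×0.27) = 0.0111 mA.
I_C = β·I_B = 200×0.0111 = 2.22 mA, and I_E = (β+1)I_B = 2.23 mA.
V_CE = V_CC − I_C·R_C − I_E·R_E = 24 − 2.22×1.8 − 2.23×0.27 = 19.4 V.
V_CE = 19.4 V > 0.2 V confirms active-region operation.

I_C ≈ 2.2 mA, V_CE ≈ 19 V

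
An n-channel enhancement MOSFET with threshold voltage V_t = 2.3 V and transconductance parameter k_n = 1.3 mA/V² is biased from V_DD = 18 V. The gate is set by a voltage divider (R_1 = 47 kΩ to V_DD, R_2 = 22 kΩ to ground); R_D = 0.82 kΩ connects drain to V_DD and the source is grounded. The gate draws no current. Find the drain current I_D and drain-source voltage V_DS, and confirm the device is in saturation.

V_G = V_DD·R_2/(R_1+R_2) = 18×22/69 = 5.74 V. With the source grounded, V_GS = V_G = 5.74 V.
Assume saturation: I_D = (k_n/2)(V_GS − V_t)² = (1.3/2)×(5.74 − 2.3)² = 0.65×3.44² = 7.69 mA.
V_DS = V_DD − I_D·R_D = 18 − 7.69×0.82 = 11.7 V.
Saturation requires V_DS ≥ V_GS − V_t = 3.44 V; 11.7 ≥ 3.44 ✓.

I_D ≈ 7.7 mA, V_DS ≈ 12 V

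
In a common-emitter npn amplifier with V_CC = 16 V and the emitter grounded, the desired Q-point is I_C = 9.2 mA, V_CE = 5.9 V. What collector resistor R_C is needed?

R_C ≈ 1.1 kΩ

Collector loop: V_CC = I_C·R_C + V_CE.
R_C = (V_CC − V_CE)/I_C = (16 − 5.9)/9.2 = 1.1 kΩ.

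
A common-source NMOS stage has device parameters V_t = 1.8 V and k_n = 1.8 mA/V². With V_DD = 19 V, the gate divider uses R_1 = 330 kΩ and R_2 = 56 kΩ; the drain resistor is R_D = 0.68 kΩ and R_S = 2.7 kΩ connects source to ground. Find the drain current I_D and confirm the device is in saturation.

I_D ≈ 0.19 mA

V_G = V_DD·R_2/(R_1+R_2) = 19×56/386 = 2.76 V.
Assume saturation: I_D = (k_n/2)(V_GS − V_t)² with V_GS = V_G − I_D·R_S = 2.76 − 2.7·I_D.
Substituting gives 6.56·I_D² − 5.65·I_D + 0.823 = 0, with roots I_D = 0.186 or 0.675 mA.
The root I_D = 0.675 mA gives V_GS = 0.934 V ≤ V_t, so take I_D = 0.186 mA.
Then V_GS = 2.25 V and V_DS = V_DD − I_D(R_D+R_S) = 19 − 0.186×3.38 = 18.4 V.
Saturation requires V_DS ≥ V_GS − V_t = 0.455 V; 18.4 ≥ 0.455 ✓.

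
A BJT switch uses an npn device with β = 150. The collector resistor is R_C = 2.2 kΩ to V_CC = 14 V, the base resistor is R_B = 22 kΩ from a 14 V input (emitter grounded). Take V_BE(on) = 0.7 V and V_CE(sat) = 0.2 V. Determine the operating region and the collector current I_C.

Assume active: I_B = (14 − 0.7)/22 = 0.605 mA, giving I_C = β·I_B = 90.7 mA.
But then V_CE = 14 − 90.7×2.2 = -186 V < V_CE(sat) = 0.2 V — impossible in the active region.
So the transistor is saturated. With V_CE = 0.2 V, I_C = (V_CC − 0.2)/R_C = 13.8/2.2 = 6.27 mA.
Check: β·I_B = 90.7 mA > I_C = 6.27 mA, confirming saturation.

saturation; I_C ≈ 6.3 mA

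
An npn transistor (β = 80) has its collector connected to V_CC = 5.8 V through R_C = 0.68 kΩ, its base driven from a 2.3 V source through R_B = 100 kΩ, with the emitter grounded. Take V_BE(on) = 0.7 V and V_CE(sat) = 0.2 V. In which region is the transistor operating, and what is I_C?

Assume active. Base-emitter loop: I_B = (V_BB − V_BE)/R_B = (2.3 − 0.7)/100 = 0.016 mA.
I_C = β·I_B = 80×0.016 = 1.28 mA.
V_CE = V_CC − I_C·R_C = 5.8 − 1.28×0.68 = 4.93 V > V_CE(sat), so the active-region assumption holds.

active; I_C ≈ 1.3 mA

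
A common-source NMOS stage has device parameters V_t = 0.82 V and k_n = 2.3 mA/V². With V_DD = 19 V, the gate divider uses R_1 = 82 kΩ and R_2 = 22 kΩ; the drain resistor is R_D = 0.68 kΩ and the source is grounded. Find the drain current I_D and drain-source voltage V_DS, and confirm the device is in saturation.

V_G = V_DD·R_2/(R_1+R_2) = 19×22/104 = 4.02 V. With the source grounded, V_GS = V_G = 4.02 V.
Assume saturation: I_D = (k_n/2)(V_GS − V_t)² = (2.3/2)×(4.02 − 0.82)² = 1.15×3.2² = 11.8 mA.
V_DS = V_DD − I_D·R_D = 19 − 11.8×0.68 = 11 V.
Saturation requires V_DS ≥ V_GS − V_t = 3.2 V; 11 ≥ 3.2 ✓.

I_D ≈ 12 mA, V_DS ≈ 11 V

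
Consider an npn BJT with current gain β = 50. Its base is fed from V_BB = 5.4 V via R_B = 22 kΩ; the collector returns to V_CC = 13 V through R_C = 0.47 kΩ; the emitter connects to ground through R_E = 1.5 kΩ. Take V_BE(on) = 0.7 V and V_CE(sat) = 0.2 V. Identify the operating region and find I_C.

active; I_C ≈ 2.4 mA

Assume active. Base-emitter loop: I_B = (V_BB − V_BE)/(R_B + (β+1)R_E) = (5.4 − 0.7)/(22 + 51×1.5) = 0.0477 mA.
I_C = β·I_B = 50×0.0477 = 2.39 mA.
V_CE = V_CC − I_C·R_C − I_E·R_E = 13 − 2.39×0.47 − 2.43×1.5 = 8.23 V > V_CE(sat), so the active-region assumption holds.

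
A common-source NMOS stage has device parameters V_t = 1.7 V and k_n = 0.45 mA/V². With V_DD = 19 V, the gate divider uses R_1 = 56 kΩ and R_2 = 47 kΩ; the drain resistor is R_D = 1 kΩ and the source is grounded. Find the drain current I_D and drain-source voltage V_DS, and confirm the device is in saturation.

V_G = V_DD·R_2/(R_1+R_2) = 19×47/103 = 8.67 V. With the source grounded, V_GS = V_G = 8.67 V.
Assume saturation: I_D = (k_n/2)(V_GS − V_t)² = (0.45/2)×(8.67 − 1.7)² = 0.225×6.97² = 10.9 mA.
V_DS = V_DD − I_D·R_D = 19 − 10.9×1 = 8.07 V.
Saturation requires V_DS ≥ V_GS − V_t = 6.97 V; 8.07 ≥ 6.97 ✓.

I_D ≈ 11 mA, V_DS ≈ 8.1 V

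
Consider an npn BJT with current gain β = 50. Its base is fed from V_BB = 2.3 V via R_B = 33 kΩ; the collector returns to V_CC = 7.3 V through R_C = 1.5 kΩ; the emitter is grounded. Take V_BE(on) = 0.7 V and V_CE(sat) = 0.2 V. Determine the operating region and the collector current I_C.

Assume active. Base-emitter loop: I_B = (V_BB − V_BE)/R_B = (2.3 − 0.7)/33 = 0.0485 mA.
I_C = β·I_B = 50×0.0485 = 2.42 mA.
V_CE = V_CC − I_C·R_C = 7.3 − 2.42×1.5 = 3.66 V > V_CE(sat), so the active-region assumption holds.

active; I_C ≈ 2.4 mA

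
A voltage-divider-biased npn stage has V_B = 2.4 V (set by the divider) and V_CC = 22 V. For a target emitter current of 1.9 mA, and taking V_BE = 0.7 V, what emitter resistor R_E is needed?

R_E ≈ 0.89 kΩ

V_E = V_B − V_BE = 2.4 − 0.7 = 1.7 V.
R_E = V_E / I_E = 1.7 / 1.9 = 0.895 kΩ.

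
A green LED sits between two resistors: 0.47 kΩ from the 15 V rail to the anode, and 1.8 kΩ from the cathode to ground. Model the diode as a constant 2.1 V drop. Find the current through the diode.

I ≈ 5.7 mA

The two resistors are in series with the diode, so KVL gives 15 = I·0.47 + 2.1 + I·1.8.
I = (15 − 2.1) / (0.47 + 1.8) kΩ = 12.9 / 2.27 = 5.68 mA.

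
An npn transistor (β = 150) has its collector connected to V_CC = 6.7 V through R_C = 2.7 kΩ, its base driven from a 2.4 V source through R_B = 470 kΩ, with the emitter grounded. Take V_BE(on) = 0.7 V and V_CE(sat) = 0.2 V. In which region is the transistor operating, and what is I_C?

Assume active. Base-emitter loop: I_B = (V_BB − V_BE)/R_B = (2.4 − 0.7)/470 = 0.00362 mA.
I_C = β·I_B = 150×0.00362 = 0.543 mA.
V_CE = V_CC − I_C·R_C = 6.7 − 0.543×2.7 = 5.24 V > V_CE(sat), so the active-region assumption holds.

active; I_C ≈ 0.54 mA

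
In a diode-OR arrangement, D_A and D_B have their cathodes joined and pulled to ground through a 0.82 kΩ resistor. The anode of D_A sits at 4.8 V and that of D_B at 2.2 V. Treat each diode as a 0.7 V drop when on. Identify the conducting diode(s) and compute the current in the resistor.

Only D_A conducts; I_R ≈ 5 mA

Assume both conduct. Then node N would need to be at both 4.8−0.7 = 4.1 V and 2.2−0.7 = 1.5 V, which is impossible.
Assume only D_A conducts: V_N = 4.8 − 0.7 = 4.1 V, so I_R = 4.1/0.82 = 5 mA.
Check D_B: its anode-to-cathode voltage is 2.2 − 4.1 = -1.9 V < 0.7 V, so it is off. The assumption is consistent.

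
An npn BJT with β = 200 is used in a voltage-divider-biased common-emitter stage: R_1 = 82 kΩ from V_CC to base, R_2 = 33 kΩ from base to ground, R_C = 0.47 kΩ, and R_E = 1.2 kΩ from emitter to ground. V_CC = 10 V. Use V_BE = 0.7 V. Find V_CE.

V_CE ≈ 7.3 V

Thevenize the base divider: V_Th = V_CC·R_2/(R_1+R_2) = 10×33/115 = 2.87 V, R_Th = R_1‖R_2 = 23.5 kΩ.
Base-emitter loop: V_Th = I_B·R_Th + V_BE + (β+1)I_B·R_E, so I_B = (2.87 − 0.7) / (23.5 + 201×1.2) = 0.0082 mA.
I_C = β·I_B = 200×0.0082 = 1.64 mA, and I_E = (β+1)I_B = 1.65 mA.
V_CE = V_CC − I_C·R_C − I_E·R_E = 10 − 1.64×0.47 − 1.65×1.2 = 7.25 V.
V_CE = 7.25 V > 0.2 V confirms active-region operation.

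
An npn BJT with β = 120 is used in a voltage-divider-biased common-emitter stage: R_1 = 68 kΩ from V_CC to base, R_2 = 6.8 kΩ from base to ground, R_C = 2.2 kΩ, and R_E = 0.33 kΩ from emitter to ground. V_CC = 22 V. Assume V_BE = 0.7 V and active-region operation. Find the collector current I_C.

Thevenize the base divider: V_Th = V_CC·R_2/(R_1+R_2) = 22×6.8/74.8 = 2 V, R_Th = R_1‖R_2 = 6.18 kΩ.
Base-emitter loop: V_Th = I_B·R_Th + V_BE + (β+1)I_B·R_E, so I_B = (2 − 0.7) / (6.18 + 121×0.33) = 0.0282 mA.
I_C = β·I_B = 120×0.0282 = 3.38 mA, and I_E = (β+1)I_B = 3.41 mA.
V_CE = V_CC − I_C·R_C − I_E·R_E = 22 − 3.38×2.2 − 3.41×0.33 = 13.4 V.
V_CE = 13.4 V > 0.2 V confirms active-region operation.

I_C ≈ 3.4 mA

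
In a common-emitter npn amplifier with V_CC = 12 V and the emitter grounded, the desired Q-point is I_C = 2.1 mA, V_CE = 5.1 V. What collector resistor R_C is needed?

R_C ≈ 3.3 kΩ

Collector loop: V_CC = I_C·R_C + V_CE.
R_C = (V_CC − V_CE)/I_C = (12 − 5.1)/2.1 = 3.29 kΩ.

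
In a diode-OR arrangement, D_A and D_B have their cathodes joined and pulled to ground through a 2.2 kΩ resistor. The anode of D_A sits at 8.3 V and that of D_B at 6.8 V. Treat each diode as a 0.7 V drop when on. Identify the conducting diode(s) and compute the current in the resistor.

Only D_A conducts; I_R ≈ 3.5 mA

Assume both conduct. Then node N would need to be at both 8.3−0.7 = 7.6 V and 6.8−0.7 = 6.1 V, which is impossible.
Assume only D_A conducts: V_N = 8.3 − 0.7 = 7.6 V, so I_R = 7.6/2.2 = 3.45 mA.
Check D_B: its anode-to-cathode voltage is 6.8 − 7.6 = -0.8 V < 0.7 V, so it is off. The assumption is consistent.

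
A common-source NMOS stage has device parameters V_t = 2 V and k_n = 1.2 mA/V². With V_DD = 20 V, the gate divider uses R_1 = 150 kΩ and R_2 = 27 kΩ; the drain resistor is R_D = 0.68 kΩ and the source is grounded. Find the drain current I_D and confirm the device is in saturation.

I_D ≈ 0.66 mA

V_G = V_DD·R_2/(R_1+R_2) = 20×27/177 = 3.05 V. With the source grounded, V_GS = V_G = 3.05 V.
Assume saturation: I_D = (k_n/2)(V_GS − V_t)² = (1.2/2)×(3.05 − 2)² = 0.6×1.05² = 0.663 mA.
V_DS = V_DD − I_D·R_D = 20 − 0.663×0.68 = 19.5 V.
Saturation requires V_DS ≥ V_GS − V_t = 1.05 V; 19.5 ≥ 1.05 ✓.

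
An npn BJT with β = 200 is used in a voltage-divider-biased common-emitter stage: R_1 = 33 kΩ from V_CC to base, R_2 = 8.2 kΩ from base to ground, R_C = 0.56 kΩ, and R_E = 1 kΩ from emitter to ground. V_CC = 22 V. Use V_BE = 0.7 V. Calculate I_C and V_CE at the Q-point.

Thevenize the base divider: V_Th = V_CC·R_2/(R_1+R_2) = 22×8.2/41.2 = 4.38 V, R_Th = R_1‖R_2 = 6.57 kΩ.
Base-emitter loop: V_Th = I_B·R_Th + V_BE + (β+1)I_B·R_E, so I_B = (4.38 − 0.7) / (6.57 + 201×1) = 0.0177 mA.
I_C = β·I_B = 200×0.0177 = 3.54 mA, and I_E = (β+1)I_B = 3.56 mA.
V_CE = V_CC − I_C·R_C − I_E·R_E = 22 − 3.54×0.56 − 3.56×1 = 16.5 V.
V_CE = 16.5 V > 0.2 V confirms active-region operation.

I_C ≈ 3.5 mA, V_CE ≈ 16 V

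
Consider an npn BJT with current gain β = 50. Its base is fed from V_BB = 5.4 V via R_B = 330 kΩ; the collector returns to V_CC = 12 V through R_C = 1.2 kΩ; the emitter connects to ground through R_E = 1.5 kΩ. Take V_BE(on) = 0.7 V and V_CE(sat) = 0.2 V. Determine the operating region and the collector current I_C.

active; I_C ≈ 0.58 mA

Assume active. Base-emitter loop: I_B = (V_BB − V_BE)/(R_B + (β+1)R_E) = (5.4 − 0.7)/(330 + 51×1.5) = 0.0116 mA.
I_C = β·I_B = 50×0.0116 = 0.578 mA.
V_CE = V_CC − I_C·R_C − I_E·R_E = 12 − 0.578×1.2 − 0.59×1.5 = 10.4 V > V_CE(sat), so the active-region assumption holds.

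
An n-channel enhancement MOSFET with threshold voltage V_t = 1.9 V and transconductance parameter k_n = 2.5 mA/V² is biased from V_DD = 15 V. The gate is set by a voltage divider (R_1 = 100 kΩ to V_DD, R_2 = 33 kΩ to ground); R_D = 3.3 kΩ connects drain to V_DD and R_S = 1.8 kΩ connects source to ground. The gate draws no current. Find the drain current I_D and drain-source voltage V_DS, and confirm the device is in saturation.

I_D ≈ 0.62 mA, V_DS ≈ 12 V

V_G = V_DD·R_2/(R_1+R_2) = 15×33/133 = 3.72 V.
Assume saturation: I_D = (k_n/2)(V_GS − V_t)² with V_GS = V_G − I_D·R_S = 3.72 − 1.8·I_D.
Substituting gives 4.05·I_D² − 9.2·I_D + 4.15 = 0, with roots I_D = 0.621 or 1.65 mA.
The root I_D = 1.65 mA gives V_GS = 0.751 V ≤ V_t, so take I_D = 0.621 mA.
Then V_GS = 2.6 V and V_DS = V_DD − I_D(R_D+R_S) = 15 − 0.621×5.1 = 11.8 V.
Saturation requires V_DS ≥ V_GS − V_t = 0.705 V; 11.8 ≥ 0.705 ✓.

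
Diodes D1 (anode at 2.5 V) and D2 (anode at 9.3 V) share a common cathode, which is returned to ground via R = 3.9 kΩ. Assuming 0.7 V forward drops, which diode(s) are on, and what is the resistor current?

Assume both conduct. Then node N would need to be at both 2.5−0.7 = 1.8 V and 9.3−0.7 = 8.6 V, which is impossible.
Assume only D2 conducts: V_N = 9.3 − 0.7 = 8.6 V, so I_R = 8.6/3.9 = 2.21 mA.
Check D1: its anode-to-cathode voltage is 2.5 − 8.6 = -6.1 V < 0.7 V, so it is off. The assumption is consistent.

Only D2 conducts; I_R ≈ 2.2 mA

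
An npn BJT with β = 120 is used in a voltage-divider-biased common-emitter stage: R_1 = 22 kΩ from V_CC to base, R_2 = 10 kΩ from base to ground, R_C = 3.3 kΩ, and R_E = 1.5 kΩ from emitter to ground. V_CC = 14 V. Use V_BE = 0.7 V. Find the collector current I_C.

Thevenize the base divider: V_Th = V_CC·R_2/(R_1+R_2) = 14×10/32 = 4.38 V, R_Th = R_1‖R_2 = 6.88 kΩ.
Base-emitter loop: V_Th = I_B·R_Th + V_BE + (β+1)I_B·R_E, so I_B = (4.38 − 0.7) / (6.88 + 121×1.5) = 0.0195 mA.
I_C = β·I_B = 120×0.0195 = 2.34 mA, and I_E = (β+1)I_B = 2.36 mA.
V_CE = V_CC − I_C·R_C − I_E·R_E = 14 − 2.34×3.3 − 2.36×1.5 = 2.73 V.
V_CE = 2.73 V > 0.2 V confirms active-region operation.

I_C ≈ 2.3 mA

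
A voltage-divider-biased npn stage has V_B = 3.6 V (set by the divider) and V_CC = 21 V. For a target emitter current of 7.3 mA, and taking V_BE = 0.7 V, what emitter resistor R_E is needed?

V_E = V_B − V_BE = 3.6 − 0.7 = 2.9 V.
R_E = V_E / I_E = 2.9 / 7.3 = 0.397 kΩ.

R_E ≈ 0.4 kΩ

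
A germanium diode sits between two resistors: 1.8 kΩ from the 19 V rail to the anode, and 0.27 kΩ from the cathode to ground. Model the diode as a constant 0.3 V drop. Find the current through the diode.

The two resistors are in series with the diode, so KVL gives 19 = I·1.8 + 0.3 + I·0.27.
I = (19 − 0.3) / (1.8 + 0.27) kΩ = 18.7 / 2.07 = 9.03 mA.

I ≈ 9 mA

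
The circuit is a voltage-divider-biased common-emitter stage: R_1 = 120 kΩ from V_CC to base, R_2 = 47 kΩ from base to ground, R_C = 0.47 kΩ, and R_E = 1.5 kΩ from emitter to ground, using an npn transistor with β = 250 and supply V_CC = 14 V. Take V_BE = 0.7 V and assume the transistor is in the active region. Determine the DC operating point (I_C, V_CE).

I_C ≈ 2 mA, V_CE ≈ 10 V

Thevenize the base divider: V_Th = V_CC·R_2/(R_1+R_2) = 14×47/167 = 3.94 V, R_Th = R_1‖R_2 = 33.8 kΩ.
Base-emitter loop: V_Th = I_B·R_Th + V_BE + (β+1)I_B·R_E, so I_B = (3.94 − 0.7) / (33.8 + 251×1.5) = 0.0079 mA.
I_C = β·I_B = 250×0.0079 = 1.97 mA, and I_E = (β+1)I_B = 1.98 mA.
V_CE = V_CC − I_C·R_C − I_E·R_E = 14 − 1.97×0.47 − 1.98×1.5 = 10.1 V.
V_CE = 10.1 V > 0.2 V confirms active-region operation.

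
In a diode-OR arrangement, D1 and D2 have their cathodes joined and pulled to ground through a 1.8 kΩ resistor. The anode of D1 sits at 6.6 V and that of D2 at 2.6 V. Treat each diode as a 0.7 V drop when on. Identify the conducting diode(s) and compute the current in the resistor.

Only D1 conducts; I_R ≈ 3.3 mA

Assume both conduct. Then node N would need to be at both 6.6−0.7 = 5.9 V and 2.6−0.7 = 1.9 V, which is impossible.
Assume only D1 conducts: V_N = 6.6 − 0.7 = 5.9 V, so I_R = 5.9/1.8 = 3.28 mA.
Check D2: its anode-to-cathode voltage is 2.6 − 5.9 = -3.3 V < 0.7 V, so it is off. The assumption is consistent.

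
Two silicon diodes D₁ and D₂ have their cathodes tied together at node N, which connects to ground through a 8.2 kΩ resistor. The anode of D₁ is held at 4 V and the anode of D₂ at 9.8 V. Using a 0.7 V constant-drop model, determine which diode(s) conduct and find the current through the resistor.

Only D₂ conducts; I_R ≈ 1.1 mA

Assume both conduct. Then node N would need to be at both 4−0.7 = 3.3 V and 9.8−0.7 = 9.1 V, which is impossible.
Assume only D₂ conducts: V_N = 9.8 − 0.7 = 9.1 V, so I_R = 9.1/8.2 = 1.11 mA.
Check D₁: its anode-to-cathode voltage is 4 − 9.1 = -5.1 V < 0.7 V, so it is off. The assumption is consistent.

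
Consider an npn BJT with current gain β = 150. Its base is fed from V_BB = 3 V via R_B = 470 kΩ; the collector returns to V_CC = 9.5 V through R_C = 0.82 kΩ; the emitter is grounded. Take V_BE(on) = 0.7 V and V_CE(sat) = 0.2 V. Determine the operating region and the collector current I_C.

Assume active. Base-emitter loop: I_B = (V_BB − V_BE)/R_B = (3 − 0.7)/470 = 0.00489 mA.
I_C = β·I_B = 150×0.00489 = 0.734 mA.
V_CE = V_CC − I_C·R_C = 9.5 − 0.734×0.82 = 8.9 V > V_CE(sat), so the active-region assumption holds.

active; I_C ≈ 0.73 mA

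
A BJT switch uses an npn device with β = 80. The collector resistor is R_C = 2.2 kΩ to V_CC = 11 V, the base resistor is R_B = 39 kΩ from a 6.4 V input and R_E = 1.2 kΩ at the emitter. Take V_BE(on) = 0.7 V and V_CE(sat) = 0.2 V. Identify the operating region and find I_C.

Assume active: I_B = (6.4 − 0.7)/(39 + 81×1.2) = 0.0419 mA, I_C = β·I_B = 3.35 mA.
Then V_CE = 11 − 3.35×2.2 − 3.39×1.2 = -0.433 V < 0.2 V — the active assumption fails.
Re-solve with V_CE = 0.2 V. KCL at the emitter: V_E/R_E = (V_BB−0.7−V_E)/R_B + (V_CC−0.2−V_E)/R_C, giving V_E = 3.85 V.
I_C = (V_CC − 0.2 − V_E)/R_C = (10.8 − 3.85)/2.2 = 3.16 mA.
Check: I_B = (5.7 − 3.85)/39 = 0.0475 mA, and β·I_B = 3.8 mA > I_C, confirming saturation.

saturation; I_C ≈ 3.2 mA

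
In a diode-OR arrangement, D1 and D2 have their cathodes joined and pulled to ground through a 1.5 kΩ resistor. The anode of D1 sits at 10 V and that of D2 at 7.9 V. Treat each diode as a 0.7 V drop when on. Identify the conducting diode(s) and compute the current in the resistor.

Assume both conduct. Then node N would need to be at both 10−0.7 = 9.3 V and 7.9−0.7 = 7.2 V, which is impossible.
Assume only D1 conducts: V_N = 10 − 0.7 = 9.3 V, so I_R = 9.3/1.5 = 6.2 mA.
Check D2: its anode-to-cathode voltage is 7.9 − 9.3 = -1.4 V < 0.7 V, so it is off. The assumption is consistent.

Only D1 conducts; I_R ≈ 6.2 mA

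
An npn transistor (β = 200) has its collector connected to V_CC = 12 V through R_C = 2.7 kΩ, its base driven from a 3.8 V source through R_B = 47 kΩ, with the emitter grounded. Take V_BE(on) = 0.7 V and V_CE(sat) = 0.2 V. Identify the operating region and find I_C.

Assume active: I_B = (3.8 − 0.7)/47 = 0.066 mA, giving I_C = β·I_B = 13.2 mA.
But then V_CE = 12 − 13.2×2.7 = -23.6 V < V_CE(sat) = 0.2 V — impossible in the active region.
So the transistor is saturated. With V_CE = 0.2 V, I_C = (V_CC − 0.2)/R_C = 11.8/2.7 = 4.37 mA.
Check: β·I_B = 13.2 mA > I_C = 4.37 mA, confirming saturation.

saturation; I_C ≈ 4.4 mA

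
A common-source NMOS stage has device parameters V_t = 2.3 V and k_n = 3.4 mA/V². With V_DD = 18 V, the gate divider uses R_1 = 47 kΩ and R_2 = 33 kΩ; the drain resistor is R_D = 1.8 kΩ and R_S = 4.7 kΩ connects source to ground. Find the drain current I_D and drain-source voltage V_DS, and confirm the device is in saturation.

I_D ≈ 0.93 mA, V_DS ≈ 12 V

V_G = V_DD·R_2/(R_1+R_2) = 18×33/80 = 7.42 V.
Assume saturation: I_D = (k_n/2)(V_GS − V_t)² with V_GS = V_G − I_D·R_S = 7.42 − 4.7·I_D.
Substituting gives 37.6·I_D² − 82.9·I_D + 44.7 = 0, with roots I_D = 0.933 or 1.27 mA.
The root I_D = 1.27 mA gives V_GS = 1.43 V ≤ V_t, so take I_D = 0.933 mA.
Then V_GS = 3.04 V and V_DS = V_DD − I_D(R_D+R_S) = 18 − 0.933×6.5 = 11.9 V.
Saturation requires V_DS ≥ V_GS − V_t = 0.741 V; 11.9 ≥ 0.741 ✓.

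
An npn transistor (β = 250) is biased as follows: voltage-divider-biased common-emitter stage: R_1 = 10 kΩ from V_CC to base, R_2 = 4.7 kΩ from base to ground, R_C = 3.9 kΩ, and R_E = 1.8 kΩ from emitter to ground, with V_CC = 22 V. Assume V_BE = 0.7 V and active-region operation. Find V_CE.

V_CE ≈ 2.1 V

Thevenize the base divider: V_Th = V_CC·R_2/(R_1+R_2) = 22×4.7/14.7 = 7.03 V, R_Th = R_1‖R_2 = 3.2 kΩ.
Base-emitter loop: V_Th = I_B·R_Th + V_BE + (β+1)I_B·R_E, so I_B = (7.03 − 0.7) / (3.2 + 251×1.8) = 0.0139 mA.
I_C = β·I_B = 250×0.0139 = 3.48 mA, and I_E = (β+1)I_B = 3.49 mA.
V_CE = V_CC − I_C·R_C − I_E·R_E = 22 − 3.48×3.9 − 3.49×1.8 = 2.14 V.
V_CE = 2.14 V > 0.2 V confirms active-region operation.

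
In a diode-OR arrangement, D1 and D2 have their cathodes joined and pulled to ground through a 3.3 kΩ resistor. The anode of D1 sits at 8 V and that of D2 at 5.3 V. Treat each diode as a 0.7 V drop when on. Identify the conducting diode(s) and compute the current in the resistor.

Only D1 conducts; I_R ≈ 2.2 mA

Assume both conduct. Then node N would need to be at both 8−0.7 = 7.3 V and 5.3−0.7 = 4.6 V, which is impossible.
Assume only D1 conducts: V_N = 8 − 0.7 = 7.3 V, so I_R = 7.3/3.3 = 2.21 mA.
Check D2: its anode-to-cathode voltage is 5.3 − 7.3 = -2 V < 0.7 V, so it is off. The assumption is consistent.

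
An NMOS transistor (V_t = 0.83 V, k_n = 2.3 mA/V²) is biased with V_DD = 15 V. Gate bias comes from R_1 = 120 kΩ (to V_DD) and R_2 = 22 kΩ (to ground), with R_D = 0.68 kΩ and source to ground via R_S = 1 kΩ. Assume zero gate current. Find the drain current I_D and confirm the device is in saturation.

I_D ≈ 0.71 mA

V_G = V_DD·R_2/(R_1+R_2) = 15×22/142 = 2.32 V.
Assume saturation: I_D = (k_n/2)(V_GS − V_t)² with V_GS = V_G − I_D·R_S = 2.32 − 1·I_D.
Substituting gives 1.15·I_D² − 4.44·I_D + 2.57 = 0, with roots I_D = 0.709 or 3.15 mA.
The root I_D = 3.15 mA gives V_GS = -0.825 V ≤ V_t, so take I_D = 0.709 mA.
Then V_GS = 1.62 V and V_DS = V_DD − I_D(R_D+R_S) = 15 − 0.709×1.68 = 13.8 V.
Saturation requires V_DS ≥ V_GS − V_t = 0.785 V; 13.8 ≥ 0.785 ✓.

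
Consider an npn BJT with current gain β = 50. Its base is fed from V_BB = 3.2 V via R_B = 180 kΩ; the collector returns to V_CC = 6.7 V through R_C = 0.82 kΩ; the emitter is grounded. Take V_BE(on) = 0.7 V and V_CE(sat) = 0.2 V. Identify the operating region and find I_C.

active; I_C ≈ 0.69 mA

Assume active. Base-emitter loop: I_B = (V_BB − V_BE)/R_B = (3.2 − 0.7)/180 = 0.0139 mA.
I_C = β·I_B = 50×0.0139 = 0.694 mA.
V_CE = V_CC − I_C·R_C = 6.7 − 0.694×0.82 = 6.13 V > V_CE(sat), so the active-region assumption holds.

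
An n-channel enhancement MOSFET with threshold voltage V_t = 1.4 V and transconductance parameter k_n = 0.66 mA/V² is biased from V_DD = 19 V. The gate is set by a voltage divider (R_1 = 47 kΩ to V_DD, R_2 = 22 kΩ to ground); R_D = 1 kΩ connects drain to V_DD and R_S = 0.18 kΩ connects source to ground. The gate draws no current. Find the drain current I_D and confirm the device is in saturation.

I_D ≈ 4.8 mA

V_G = V_DD·R_2/(R_1+R_2) = 19×22/69 = 6.06 V.
Assume saturation: I_D = (k_n/2)(V_GS − V_t)² with V_GS = V_G − I_D·R_S = 6.06 − 0.18·I_D.
Substituting gives 0.0107·I_D² − 1.55·I_D + 7.16 = 0, with roots I_D = 4.77 or 141 mA.
The root I_D = 141 mA gives V_GS = -19.2 V ≤ V_t, so take I_D = 4.77 mA.
Then V_GS = 5.2 V and V_DS = V_DD − I_D(R_D+R_S) = 19 − 4.77×1.18 = 13.4 V.
Saturation requires V_DS ≥ V_GS − V_t = 3.8 V; 13.4 ≥ 3.8 ✓.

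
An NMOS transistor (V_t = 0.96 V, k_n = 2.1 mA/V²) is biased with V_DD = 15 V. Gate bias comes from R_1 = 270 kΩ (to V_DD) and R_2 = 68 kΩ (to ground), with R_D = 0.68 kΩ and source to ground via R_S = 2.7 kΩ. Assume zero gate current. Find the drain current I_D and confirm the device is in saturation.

I_D ≈ 0.51 mA

V_G = V_DD·R_2/(R_1+R_2) = 15×68/338 = 3.02 V.
Assume saturation: I_D = (k_n/2)(V_GS − V_t)² with V_GS = V_G − I_D·R_S = 3.02 − 2.7·I_D.
Substituting gives 7.65·I_D² − 12.7·I_D + 4.45 = 0, with roots I_D = 0.505 or 1.15 mA.
The root I_D = 1.15 mA gives V_GS = -0.0864 V ≤ V_t, so take I_D = 0.505 mA.
Then V_GS = 1.65 V and V_DS = V_DD − I_D(R_D+R_S) = 15 − 0.505×3.38 = 13.3 V.
Saturation requires V_DS ≥ V_GS − V_t = 0.694 V; 13.3 ≥ 0.694 ✓.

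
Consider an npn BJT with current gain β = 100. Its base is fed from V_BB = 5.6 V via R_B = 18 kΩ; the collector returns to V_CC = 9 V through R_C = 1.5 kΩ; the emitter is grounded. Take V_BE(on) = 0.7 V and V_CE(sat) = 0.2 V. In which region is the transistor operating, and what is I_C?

Assume active: I_B = (5.6 − 0.7)/18 = 0.272 mA, giving I_C = β·I_B = 27.2 mA.
But then V_CE = 9 − 27.2×1.5 = -31.8 V < V_CE(sat) = 0.2 V — impossible in the active region.
So the transistor is saturated. With V_CE = 0.2 V, I_C = (V_CC − 0.2)/R_C = 8.8/1.5 = 5.87 mA.
Check: β·I_B = 27.2 mA > I_C = 5.87 mA, confirming saturation.

saturation; I_C ≈ 5.9 mA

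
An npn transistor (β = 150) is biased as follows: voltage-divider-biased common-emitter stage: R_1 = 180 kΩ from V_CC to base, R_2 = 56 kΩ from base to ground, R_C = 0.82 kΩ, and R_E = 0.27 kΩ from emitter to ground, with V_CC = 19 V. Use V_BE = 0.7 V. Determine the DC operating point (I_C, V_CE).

I_C ≈ 6.8 mA, V_CE ≈ 12 V

Thevenize the base divider: V_Th = V_CC·R_2/(R_1+R_2) = 19×56/236 = 4.51 V, R_Th = R_1‖R_2 = 42.7 kΩ.
Base-emitter loop: V_Th = I_B·R_Th + V_BE + (β+1)I_B·R_E, so I_B = (4.51 − 0.7) / (42.7 + 151×0.27) = 0.0456 mA.
I_C = β·I_B = 150×0.0456 = 6.84 mA, and I_E = (β+1)I_B = 6.89 mA.
V_CE = V_CC − I_C·R_C − I_E·R_E = 19 − 6.84×0.82 − 6.89×0.27 = 11.5 V.
V_CE = 11.5 V > 0.2 V confirms active-region operation.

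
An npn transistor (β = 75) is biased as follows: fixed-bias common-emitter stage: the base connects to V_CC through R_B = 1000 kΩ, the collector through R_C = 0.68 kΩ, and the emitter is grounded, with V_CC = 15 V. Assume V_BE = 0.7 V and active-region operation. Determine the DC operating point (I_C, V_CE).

I_C ≈ 1.1 mA, V_CE ≈ 14 V

Base loop: V_CC = I_B·R_B + V_BE, so I_B = (15 − 0.7)/1000 kΩ = 0.0143 mA.
In the active region I_C = β·I_B = 75 × 0.0143 = 1.07 mA.
Collector loop: V_CE = V_CC − I_C·R_C = 15 − 1.07×0.68 = 14.3 V.
Since V_CE = 14.3 V > V_CE(sat) ≈ 0.2 V, the transistor is in the active region as assumed.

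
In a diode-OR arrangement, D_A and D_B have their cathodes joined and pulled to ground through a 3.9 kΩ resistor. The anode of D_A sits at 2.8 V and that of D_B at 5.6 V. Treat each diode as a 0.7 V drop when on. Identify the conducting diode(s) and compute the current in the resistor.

Assume both conduct. Then node N would need to be at both 2.8−0.7 = 2.1 V and 5.6−0.7 = 4.9 V, which is impossible.
Assume only D_B conducts: V_N = 5.6 − 0.7 = 4.9 V, so I_R = 4.9/3.9 = 1.26 mA.
Check D_A: its anode-to-cathode voltage is 2.8 − 4.9 = -2.1 V < 0.7 V, so it is off. The assumption is consistent.

Only D_B conducts; I_R ≈ 1.3 mA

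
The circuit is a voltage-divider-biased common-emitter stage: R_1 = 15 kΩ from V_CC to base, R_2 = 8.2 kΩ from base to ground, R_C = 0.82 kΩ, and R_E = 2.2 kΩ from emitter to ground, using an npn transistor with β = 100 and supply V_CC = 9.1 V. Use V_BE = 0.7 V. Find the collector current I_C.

Thevenize the base divider: V_Th = V_CC·R_2/(R_1+R_2) = 9.1×8.2/23.2 = 3.22 V, R_Th = R_1‖R_2 = 5.3 kΩ.
Base-emitter loop: V_Th = I_B·R_Th + V_BE + (β+1)I_B·R_E, so I_B = (3.22 − 0.7) / (5.3 + 101×2.2) = 0.0111 mA.
I_C = β·I_B = 100×0.0111 = 1.11 mA, and I_E = (β+1)I_B = 1.12 mA.
V_CE = V_CC − I_C·R_C − I_E·R_E = 9.1 − 1.11×0.82 − 1.12×2.2 = 5.74 V.
V_CE = 5.74 V > 0.2 V confirms active-region operation.

I_C ≈ 1.1 mA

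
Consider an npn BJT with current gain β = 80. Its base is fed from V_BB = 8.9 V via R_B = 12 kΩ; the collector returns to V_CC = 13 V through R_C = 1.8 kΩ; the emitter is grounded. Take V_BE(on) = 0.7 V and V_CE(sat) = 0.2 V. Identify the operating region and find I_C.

saturation; I_C ≈ 7.1 mA

Assume active: I_B = (8.9 − 0.7)/12 = 0.683 mA, giving I_C = β·I_B = 54.7 mA.
But then V_CE = 13 − 54.7×1.8 = -85.4 V < V_CE(sat) = 0.2 V — impossible in the active region.
So the transistor is saturated. With V_CE = 0.2 V, I_C = (V_CC − 0.2)/R_C = 12.8/1.8 = 7.11 mA.
Check: β·I_B = 54.7 mA > I_C = 7.11 mA, confirming saturation.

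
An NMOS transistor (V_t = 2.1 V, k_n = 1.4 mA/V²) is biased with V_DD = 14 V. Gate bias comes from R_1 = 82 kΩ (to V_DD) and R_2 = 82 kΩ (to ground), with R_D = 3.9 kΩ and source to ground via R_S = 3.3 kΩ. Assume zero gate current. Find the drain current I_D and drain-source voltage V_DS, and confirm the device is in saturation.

V_G = V_DD·R_2/(R_1+R_2) = 14×82/164 = 7 V.
Assume saturation: I_D = (k_n/2)(V_GS − V_t)² with V_GS = V_G − I_D·R_S = 7 − 3.3·I_D.
Substituting gives 7.62·I_D² − 23.6·I_D + 16.8 = 0, with roots I_D = 1.1 or 2 mA.
The root I_D = 2 mA gives V_GS = 0.411 V ≤ V_t, so take I_D = 1.1 mA.
Then V_GS = 3.36 V and V_DS = V_DD − I_D(R_D+R_S) = 14 − 1.1×7.2 = 6.05 V.
Saturation requires V_DS ≥ V_GS − V_t = 1.26 V; 6.05 ≥ 1.26 ✓.

I_D ≈ 1.1 mA, V_DS ≈ 6 V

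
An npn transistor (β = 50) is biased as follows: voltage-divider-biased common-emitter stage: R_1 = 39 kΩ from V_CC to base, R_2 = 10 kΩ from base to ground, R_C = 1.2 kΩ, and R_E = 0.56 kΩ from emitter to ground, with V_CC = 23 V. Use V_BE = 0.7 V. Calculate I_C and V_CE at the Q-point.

I_C ≈ 5.5 mA, V_CE ≈ 13 V

Thevenize the base divider: V_Th = V_CC·R_2/(R_1+R_2) = 23×10/49 = 4.69 V, R_Th = R_1‖R_2 = 7.96 kΩ.
Base-emitter loop: V_Th = I_B·R_Th + V_BE + (β+1)I_B·R_E, so I_B = (4.69 − 0.7) / (7.96 + 51×0.56) = 0.109 mA.
I_C = β·I_B = 50×0.109 = 5.47 mA, and I_E = (β+1)I_B = 5.58 mA.
V_CE = V_CC − I_C·R_C − I_E·R_E = 23 − 5.47×1.2 − 5.58×0.56 = 13.3 V.
V_CE = 13.3 V > 0.2 V confirms active-region operation.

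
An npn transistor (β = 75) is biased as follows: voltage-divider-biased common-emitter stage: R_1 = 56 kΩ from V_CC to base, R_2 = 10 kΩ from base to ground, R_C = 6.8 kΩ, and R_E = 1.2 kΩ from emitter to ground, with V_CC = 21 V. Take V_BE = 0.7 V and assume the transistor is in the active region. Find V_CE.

V_CE ≈ 6 V

Thevenize the base divider: V_Th = V_CC·R_2/(R_1+R_2) = 21×10/66 = 3.18 V, R_Th = R_1‖R_2 = 8.48 kΩ.
Base-emitter loop: V_Th = I_B·R_Th + V_BE + (β+1)I_B·R_E, so I_B = (3.18 − 0.7) / (8.48 + 76×1.2) = 0.0249 mA.
I_C = β·I_B = 75×0.0249 = 1.87 mA, and I_E = (β+1)I_B = 1.89 mA.
V_CE = V_CC − I_C·R_C − I_E·R_E = 21 − 1.87×6.8 − 1.89×1.2 = 6.03 V.
V_CE = 6.03 V > 0.2 V confirms active-region operation.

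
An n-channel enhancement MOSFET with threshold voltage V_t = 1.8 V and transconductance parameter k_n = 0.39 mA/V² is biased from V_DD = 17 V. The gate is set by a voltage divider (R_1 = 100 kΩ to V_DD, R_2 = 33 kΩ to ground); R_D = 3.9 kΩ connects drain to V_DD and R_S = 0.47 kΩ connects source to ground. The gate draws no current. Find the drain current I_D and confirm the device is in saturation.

I_D ≈ 0.81 mA

V_G = V_DD·R_2/(R_1+R_2) = 17×33/133 = 4.22 V.
Assume saturation: I_D = (k_n/2)(V_GS − V_t)² with V_GS = V_G − I_D·R_S = 4.22 − 0.47·I_D.
Substituting gives 0.0431·I_D² − 1.44·I_D + 1.14 = 0, with roots I_D = 0.81 or 32.7 mA.
The root I_D = 32.7 mA gives V_GS = -11.1 V ≤ V_t, so take I_D = 0.81 mA.
Then V_GS = 3.84 V and V_DS = V_DD − I_D(R_D+R_S) = 17 − 0.81×4.37 = 13.5 V.
Saturation requires V_DS ≥ V_GS − V_t = 2.04 V; 13.5 ≥ 2.04 ✓.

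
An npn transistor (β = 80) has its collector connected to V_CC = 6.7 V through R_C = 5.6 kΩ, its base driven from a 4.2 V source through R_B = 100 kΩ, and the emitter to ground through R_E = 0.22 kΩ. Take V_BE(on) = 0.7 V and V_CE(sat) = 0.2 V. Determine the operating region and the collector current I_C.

saturation; I_C ≈ 1.1 mA

Assume active: I_B = (4.2 − 0.7)/(100 + 81×0.22) = 0.0297 mA, I_C = β·I_B = 2.38 mA.
Then V_CE = 6.7 − 2.38×5.6 − 2.41×0.22 = -7.14 V < 0.2 V — the active assumption fails.
Re-solve with V_CE = 0.2 V. KCL at the emitter: V_E/R_E = (V_BB−0.7−V_E)/R_B + (V_CC−0.2−V_E)/R_C, giving V_E = 0.253 V.
I_C = (V_CC − 0.2 − V_E)/R_C = (6.5 − 0.253)/5.6 = 1.12 mA.
Check: I_B = (3.5 − 0.253)/100 = 0.0325 mA, and β·I_B = 2.6 mA > I_C, confirming saturation.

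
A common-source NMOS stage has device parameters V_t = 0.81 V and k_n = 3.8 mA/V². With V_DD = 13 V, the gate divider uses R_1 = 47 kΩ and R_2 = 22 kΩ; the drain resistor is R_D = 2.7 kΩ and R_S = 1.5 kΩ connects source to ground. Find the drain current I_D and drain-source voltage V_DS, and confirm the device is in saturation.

V_G = V_DD·R_2/(R_1+R_2) = 13×22/69 = 4.14 V.
Assume saturation: I_D = (k_n/2)(V_GS − V_t)² with V_GS = V_G − I_D·R_S = 4.14 − 1.5·I_D.
Substituting gives 4.27·I_D² − 20·I_D + 21.1 = 0, with roots I_D = 1.61 or 3.07 mA.
The root I_D = 3.07 mA gives V_GS = -0.461 V ≤ V_t, so take I_D = 1.61 mA.
Then V_GS = 1.73 V and V_DS = V_DD − I_D(R_D+R_S) = 13 − 1.61×4.2 = 6.24 V.
Saturation requires V_DS ≥ V_GS − V_t = 0.92 V; 6.24 ≥ 0.92 ✓.

I_D ≈ 1.6 mA, V_DS ≈ 6.2 V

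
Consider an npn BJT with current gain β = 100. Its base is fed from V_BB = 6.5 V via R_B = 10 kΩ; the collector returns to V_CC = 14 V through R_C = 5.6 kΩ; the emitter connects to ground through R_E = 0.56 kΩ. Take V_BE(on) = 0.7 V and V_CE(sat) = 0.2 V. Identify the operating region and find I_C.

Assume active: I_B = (6.5 − 0.7)/(10 + 101×0.56) = 0.0871 mA, I_C = β·I_B = 8.71 mA.
Then V_CE = 14 − 8.71×5.6 − 8.8×0.56 = -39.7 V < 0.2 V — the active assumption fails.
Re-solve with V_CE = 0.2 V. KCL at the emitter: V_E/R_E = (V_BB−0.7−V_E)/R_B + (V_CC−0.2−V_E)/R_C, giving V_E = 1.47 V.
I_C = (V_CC − 0.2 − V_E)/R_C = (13.8 − 1.47)/5.6 = 2.2 mA.
Check: I_B = (5.8 − 1.47)/10 = 0.433 mA, and β·I_B = 43.3 mA > I_C, confirming saturation.

saturation; I_C ≈ 2.2 mA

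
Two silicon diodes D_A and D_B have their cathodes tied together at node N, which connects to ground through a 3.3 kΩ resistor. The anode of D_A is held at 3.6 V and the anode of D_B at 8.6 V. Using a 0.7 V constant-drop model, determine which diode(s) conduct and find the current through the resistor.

Only D_B conducts; I_R ≈ 2.4 mA

Assume both conduct. Then node N would need to be at both 3.6−0.7 = 2.9 V and 8.6−0.7 = 7.9 V, which is impossible.
Assume only D_B conducts: V_N = 8.6 − 0.7 = 7.9 V, so I_R = 7.9/3.3 = 2.39 mA.
Check D_A: its anode-to-cathode voltage is 3.6 − 7.9 = -4.3 V < 0.7 V, so it is off. The assumption is consistent.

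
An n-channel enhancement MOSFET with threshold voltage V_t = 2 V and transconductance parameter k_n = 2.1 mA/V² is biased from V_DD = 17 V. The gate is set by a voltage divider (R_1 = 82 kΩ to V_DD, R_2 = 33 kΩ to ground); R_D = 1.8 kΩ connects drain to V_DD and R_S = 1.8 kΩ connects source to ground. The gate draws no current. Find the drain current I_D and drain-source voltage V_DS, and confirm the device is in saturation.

I_D ≈ 1 mA, V_DS ≈ 13 V

V_G = V_DD·R_2/(R_1+R_2) = 17×33/115 = 4.88 V.
Assume saturation: I_D = (k_n/2)(V_GS − V_t)² with V_GS = V_G − I_D·R_S = 4.88 − 1.8·I_D.
Substituting gives 3.4·I_D² − 11.9·I_D + 8.7 = 0, with roots I_D = 1.04 or 2.45 mA.
The root I_D = 2.45 mA gives V_GS = 0.473 V ≤ V_t, so take I_D = 1.04 mA.
Then V_GS = 3 V and V_DS = V_DD − I_D(R_D+R_S) = 17 − 1.04×3.6 = 13.2 V.
Saturation requires V_DS ≥ V_GS − V_t = 0.998 V; 13.2 ≥ 0.998 ✓.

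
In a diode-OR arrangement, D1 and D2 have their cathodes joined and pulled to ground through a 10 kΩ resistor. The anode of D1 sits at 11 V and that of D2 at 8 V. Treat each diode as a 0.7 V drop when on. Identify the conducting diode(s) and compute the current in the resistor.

Assume both conduct. Then node N would need to be at both 11−0.7 = 10.3 V and 8−0.7 = 7.3 V, which is impossible.
Assume only D1 conducts: V_N = 11 − 0.7 = 10.3 V, so I_R = 10.3/10 = 1.03 mA.
Check D2: its anode-to-cathode voltage is 8 − 10.3 = -2.3 V < 0.7 V, so it is off. The assumption is consistent.

Only D1 conducts; I_R ≈ 1 mA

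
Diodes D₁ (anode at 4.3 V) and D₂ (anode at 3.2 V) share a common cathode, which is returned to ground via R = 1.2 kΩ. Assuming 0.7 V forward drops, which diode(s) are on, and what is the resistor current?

Only D₁ conducts; I_R ≈ 3 mA

Assume both conduct. Then node N would need to be at both 4.3−0.7 = 3.6 V and 3.2−0.7 = 2.5 V, which is impossible.
Assume only D₁ conducts: V_N = 4.3 − 0.7 = 3.6 V, so I_R = 3.6/1.2 = 3 mA.
Check D₂: its anode-to-cathode voltage is 3.2 − 3.6 = -0.4 V < 0.7 V, so it is off. The assumption is consistent.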